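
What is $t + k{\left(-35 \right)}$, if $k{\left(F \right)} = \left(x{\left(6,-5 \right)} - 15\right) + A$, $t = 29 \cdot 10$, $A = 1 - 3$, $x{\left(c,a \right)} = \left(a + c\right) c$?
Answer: $279$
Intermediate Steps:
$x{\left(c,a \right)} = c \left(a + c\right)$
$A = -2$ ($A = 1 - 3 = -2$)
$t = 290$
$k{\left(F \right)} = -11$ ($k{\left(F \right)} = \left(6 \left(-5 + 6\right) - 15\right) - 2 = \left(6 \cdot 1 - 15\right) - 2 = \left(6 - 15\right) - 2 = -9 - 2 = -11$)
$t + k{\left(-35 \right)} = 290 - 11 = 279$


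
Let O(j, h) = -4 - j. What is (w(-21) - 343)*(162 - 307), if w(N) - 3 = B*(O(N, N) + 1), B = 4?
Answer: 38860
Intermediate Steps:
w(N) = -9 - 4*N (w(N) = 3 + 4*((-4 - N) + 1) = 3 + 4*(-3 - N) = 3 + (-12 - 4*N) = -9 - 4*N)
(w(-21) - 343)*(162 - 307) = ((-9 - 4*(-21)) - 343)*(162 - 307) = ((-9 + 84) - 343)*(-145) = (75 - 343)*(-145) = -268*(-145) = 38860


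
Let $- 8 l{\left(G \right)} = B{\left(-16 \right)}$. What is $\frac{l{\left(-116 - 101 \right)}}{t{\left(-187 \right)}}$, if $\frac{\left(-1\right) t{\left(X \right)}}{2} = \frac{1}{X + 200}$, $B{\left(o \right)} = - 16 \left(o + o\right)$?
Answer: $416$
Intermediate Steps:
$B{\left(o \right)} = - 32 o$ ($B{\left(o \right)} = - 16 \cdot 2 o = - 32 o$)
$l{\left(G \right)} = -64$ ($l{\left(G \right)} = - \frac{\left(-32\right) \left(-16\right)}{8} = \left(- \frac{1}{8}\right) 512 = -64$)
$t{\left(X \right)} = - \frac{2}{200 + X}$ ($t{\left(X \right)} = - \frac{2}{X + 200} = - \frac{2}{200 + X}$)
$\frac{l{\left(-116 - 101 \right)}}{t{\left(-187 \right)}} = - \frac{64}{\left(-2\right) \frac{1}{200 - 187}} = - \frac{64}{\left(-2\right) \frac{1}{13}} = - \frac{64}{- \frac{2}{13}} = \left(-64\right) \left(- \frac{13}{2}\right) = 416$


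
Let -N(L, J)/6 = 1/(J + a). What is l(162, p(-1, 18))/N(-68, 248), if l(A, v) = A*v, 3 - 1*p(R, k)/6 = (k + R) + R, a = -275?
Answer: -56862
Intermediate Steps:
p(R, k) = 18 - 12*R - 6*k (p(R, k) = 18 - 6*((k + R) + R) = 18 - 6*((R + k) + R) = 18 - 6*(k + 2*R) = 18 + (-12*R - 6*k) = 18 - 12*R - 6*k)
N(L, J) = -6/(-275 + J) (N(L, J) = -6/(J - 275) = -6/(-275 + J))
l(162, p(-1, 18))/N(-68, 248) = (162*(18 - 12*(-1) - 6*18))/((-6/(-275 + 248))) = (162*(18 + 12 - 108))/((-6/(-27))) = (162*(-78))/((-6*(-1/27))) = -12636/2/9 = -12636*9/2 = -56862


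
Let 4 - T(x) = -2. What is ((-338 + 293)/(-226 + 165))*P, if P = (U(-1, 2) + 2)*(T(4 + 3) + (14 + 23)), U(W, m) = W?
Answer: 1935/61 ≈ 31.721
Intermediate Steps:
T(x) = 6 (T(x) = 4 - 1*(-2) = 4 + 2 = 6)
P = 43 (P = (-1 + 2)*(6 + (14 + 23)) = 1*(6 + 37) = 1*43 = 43)
((-338 + 293)/(-226 + 165))*P = ((-338 + 293)/(-226 + 165))*43 = -45/(-61)*43 = -45*(-1/61)*43 = (45/61)*43 = 1935/61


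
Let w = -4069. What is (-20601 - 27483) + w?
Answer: -52153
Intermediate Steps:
(-20601 - 27483) + w = (-20601 - 27483) - 4069 = -48084 - 4069 = -52153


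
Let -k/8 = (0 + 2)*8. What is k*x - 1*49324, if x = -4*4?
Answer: -47276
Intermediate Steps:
k = -128 (k = -8*(0 + 2)*8 = -16*8 = -8*16 = -128)
x = -16
k*x - 1*49324 = -128*(-16) - 1*49324 = 2048 - 49324 = -47276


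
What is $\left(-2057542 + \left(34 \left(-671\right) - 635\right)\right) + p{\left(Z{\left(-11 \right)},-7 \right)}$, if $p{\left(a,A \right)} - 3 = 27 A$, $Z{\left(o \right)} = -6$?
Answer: $-2081177$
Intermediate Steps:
$p{\left(a,A \right)} = 3 + 27 A$
$\left(-2057542 + \left(34 \left(-671\right) - 635\right)\right) + p{\left(Z{\left(-11 \right)},-7 \right)} = \left(-2057542 + \left(34 \left(-671\right) - 635\right)\right) + \left(3 + 27 \left(-7\right)\right) = \left(-2057542 - 23449\right) + \left(3 - 189\right) = \left(-2057542 - 23449\right) - 186 = -2080991 - 186 = -2081177$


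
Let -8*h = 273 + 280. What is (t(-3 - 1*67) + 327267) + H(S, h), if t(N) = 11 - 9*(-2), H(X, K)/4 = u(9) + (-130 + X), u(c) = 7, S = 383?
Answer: 328336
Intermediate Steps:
h = -553/8 (h = -(273 + 280)/8 = -⅛*553 = -553/8 ≈ -69.125)
H(X, K) = -492 + 4*X (H(X, K) = 4*(7 + (-130 + X)) = 4*(-123 + X) = -492 + 4*X)
t(N) = 29 (t(N) = 11 + 18 = 29)
(t(-3 - 1*67) + 327267) + H(S, h) = (29 + 327267) + (-492 + 4*383) = 327296 + (-492 + 1532) = 327296 + 1040 = 328336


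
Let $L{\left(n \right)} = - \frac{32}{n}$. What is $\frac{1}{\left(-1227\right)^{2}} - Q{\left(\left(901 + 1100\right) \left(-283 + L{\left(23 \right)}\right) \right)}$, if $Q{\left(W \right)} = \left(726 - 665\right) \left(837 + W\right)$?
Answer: $\frac{52184691363871}{1505529} \approx 3.4662 \cdot 10^{7}$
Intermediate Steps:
$Q{\left(W \right)} = 51057 + 61 W$ ($Q{\left(W \right)} = 61 \left(837 + W\right) = 51057 + 61 W$)
$\frac{1}{\left(-1227\right)^{2}} - Q{\left(\left(901 + 1100\right) \left(-283 + L{\left(23 \right)}\right) \right)} = \frac{1}{\left(-1227\right)^{2}} - \left(51057 + 61 \left(901 + 1100\right) \left(-283 - \frac{32}{23}\right)\right) = \frac{1}{1505529} - \left(51057 + 61 \cdot 2001 \left(-283 - \frac{32}{23}\right)\right) = \frac{1}{1505529} - \left(51057 + 61 \cdot 2001 \left(- \frac{6541}{23}\right)\right) = \frac{1}{1505529} - \left(51057 + 61 \left(-569067\right)\right) = \frac{1}{1505529} - \left(51057 - 34713087\right) = \frac{1}{1505529} - -34662030 = \frac{1}{1505529} + 34662030 = \frac{52184691363871}{1505529}$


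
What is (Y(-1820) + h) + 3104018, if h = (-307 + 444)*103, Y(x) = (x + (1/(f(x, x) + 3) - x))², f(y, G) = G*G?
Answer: 34212153901846100762/10972013634409 ≈ 3.1181e+6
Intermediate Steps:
f(y, G) = G²
Y(x) = (3 + x²)⁻² (Y(x) = (x + (1/(x² + 3) - x))² = (x + (1/(3 + x²) - x))² = (1/(3 + x²))² = (3 + x²)⁻²)
h = 14111 (h = 137*103 = 14111)
(Y(-1820) + h) + 3104018 = ((3 + (-1820)²)⁻² + 14111) + 3104018 = ((3 + 3312400)⁻² + 14111) + 3104018 = (3312403⁻² + 14111) + 3104018 = (1/10972013634409 + 14111) + 3104018 = 154826084395145400/10972013634409 + 3104018 = 34212153901846100762/10972013634409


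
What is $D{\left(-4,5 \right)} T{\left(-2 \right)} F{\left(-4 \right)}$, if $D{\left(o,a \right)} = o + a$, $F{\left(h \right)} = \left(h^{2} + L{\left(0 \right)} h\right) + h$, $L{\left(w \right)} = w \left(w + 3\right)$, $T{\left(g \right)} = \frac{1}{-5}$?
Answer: $- \frac{12}{5} \approx -2.4$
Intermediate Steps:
$T{\left(g \right)} = - \frac{1}{5}$
$L{\left(w \right)} = w \left(3 + w\right)$
$F{\left(h \right)} = h + h^{2}$ ($F{\left(h \right)} = \left(h^{2} + 0 \left(3 + 0\right) h\right) + h = \left(h^{2} + 0 \cdot 3 h\right) + h = \left(h^{2} + 0 h\right) + h = \left(h^{2} + 0\right) + h = h^{2} + h = h + h^{2}$)
$D{\left(o,a \right)} = a + o$
$D{\left(-4,5 \right)} T{\left(-2 \right)} F{\left(-4 \right)} = \left(5 - 4\right) \left(- \frac{1}{5}\right) \left(- 4 \left(1 - 4\right)\right) = 1 \left(- \frac{1}{5}\right) \left(\left(-4\right) \left(-3\right)\right) = \left(- \frac{1}{5}\right) 12 = - \frac{12}{5}$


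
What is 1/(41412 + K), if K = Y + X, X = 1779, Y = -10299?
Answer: 1/32892 ≈ 3.0403e-5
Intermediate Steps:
K = -8520 (K = -10299 + 1779 = -8520)
1/(41412 + K) = 1/(41412 - 8520) = 1/32892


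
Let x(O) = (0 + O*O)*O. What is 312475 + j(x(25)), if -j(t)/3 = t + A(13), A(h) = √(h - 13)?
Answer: 265600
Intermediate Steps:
x(O) = O³ (x(O) = (0 + O²)*O = O²*O = O³)
A(h) = √(-13 + h)
j(t) = -3*t (j(t) = -3*(t + √(-13 + 13)) = -3*(t + √0) = -3*(t + 0) = -3*t)
312475 + j(x(25)) = 312475 - 3*25³ = 312475 - 3*15625 = 312475 - 46875 = 265600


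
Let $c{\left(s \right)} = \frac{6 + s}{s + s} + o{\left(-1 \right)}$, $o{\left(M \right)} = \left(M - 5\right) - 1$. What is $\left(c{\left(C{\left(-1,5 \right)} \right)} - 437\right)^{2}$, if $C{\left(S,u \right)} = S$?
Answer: $\frac{797449}{4} \approx 1.9936 \cdot 10^{5}$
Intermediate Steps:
$o{\left(M \right)} = -6 + M$ ($o{\left(M \right)} = \left(-5 + M\right) - 1 = -6 + M$)
$c{\left(s \right)} = -7 + \frac{6 + s}{2 s}$ ($c{\left(s \right)} = \frac{6 + s}{s + s} - 7 = \frac{6 + s}{2 s} - 7 = -7 + \frac{6 + s}{2 s}$)
$\left(c{\left(C{\left(-1,5 \right)} \right)} - 437\right)^{2} = \left(\left(- \frac{13}{2} + \frac{3}{-1}\right) - 437\right)^{2} = \left(\left(- \frac{13}{2} + 3 \left(-1\right)\right) - 437\right)^{2} = \left(\left(- \frac{13}{2} - 3\right) - 437\right)^{2} = \left(- \frac{19}{2} - 437\right)^{2} = \left(- \frac{893}{2}\right)^{2} = \frac{797449}{4}$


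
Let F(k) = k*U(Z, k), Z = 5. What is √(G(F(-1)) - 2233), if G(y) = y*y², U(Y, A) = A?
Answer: 6*I*√62 ≈ 47.244*I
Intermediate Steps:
F(k) = k² (F(k) = k*k = k²)
G(y) = y³
√(G(F(-1)) - 2233) = √(((-1)²)³ - 2233) = √(1³ - 2233) = √(1 - 2233) = √(-2232) = 6*I*√62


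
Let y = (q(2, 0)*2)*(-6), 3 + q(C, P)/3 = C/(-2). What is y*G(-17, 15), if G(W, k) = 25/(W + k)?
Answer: -1800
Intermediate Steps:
q(C, P) = -9 - 3*C/2 (q(C, P) = -9 + 3*(C/(-2)) = -9 + 3*(C*(-1/2)) = -9 + 3*(-C/2) = -9 - 3*C/2)
y = 144 (y = ((-9 - 3/2*2)*2)*(-6) = ((-9 - 3)*2)*(-6) = -12*2*(-6) = -24*(-6) = 144)
y*G(-17, 15) = 144*(25/(-17 + 15)) = 144*(25/(-2)) = 144*(25*(-1/2)) = 144*(-25/2) = -1800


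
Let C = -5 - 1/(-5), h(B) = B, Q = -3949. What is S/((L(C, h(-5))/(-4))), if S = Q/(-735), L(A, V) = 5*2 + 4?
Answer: -7898/5145 ≈ -1.5351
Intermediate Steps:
C = -24/5 (C = -5 - (-1)/5 = -5 - 1*(-1/5) = -5 + 1/5 = -24/5 ≈ -4.8000)
L(A, V) = 14 (L(A, V) = 10 + 4 = 14)
S = 3949/735 (S = -3949/(-735) = -3949*(-1/735) = 3949/735 ≈ 5.3728)
S/((L(C, h(-5))/(-4))) = (3949/735)/(14/(-4)) = (3949/735)/(14*(-1/4)) = (3949/735)/(-7/2) = -2/7*3949/735 = -7898/5145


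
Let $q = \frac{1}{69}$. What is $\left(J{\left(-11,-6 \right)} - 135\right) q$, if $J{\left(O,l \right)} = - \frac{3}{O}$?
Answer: $- \frac{494}{253} \approx -1.9526$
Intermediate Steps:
$q = \frac{1}{69} \approx 0.014493$
$\left(J{\left(-11,-6 \right)} - 135\right) q = \left(- \frac{3}{-11} - 135\right) \frac{1}{69} = \left(\left(-3\right) \left(- \frac{1}{11}\right) - 135\right) \frac{1}{69} = \left(\frac{3}{11} - 135\right) \frac{1}{69} = \left(- \frac{1482}{11}\right) \frac{1}{69} = - \frac{494}{253}$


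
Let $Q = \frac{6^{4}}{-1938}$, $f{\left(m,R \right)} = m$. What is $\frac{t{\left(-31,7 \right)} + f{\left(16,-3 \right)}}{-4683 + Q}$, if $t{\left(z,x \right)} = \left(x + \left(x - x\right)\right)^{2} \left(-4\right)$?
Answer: $\frac{3876}{100855} \approx 0.038431$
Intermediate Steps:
$Q = - \frac{216}{323}$ ($Q = 1296 \left(- \frac{1}{1938}\right) = - \frac{216}{323} \approx -0.66873$)
$t{\left(z,x \right)} = - 4 x^{2}$ ($t{\left(z,x \right)} = \left(x + 0\right)^{2} \left(-4\right) = x^{2} \left(-4\right) = - 4 x^{2}$)
$\frac{t{\left(-31,7 \right)} + f{\left(16,-3 \right)}}{-4683 + Q} = \frac{- 4 \cdot 7^{2} + 16}{-4683 - \frac{216}{323}} = \frac{\left(-4\right) 49 + 16}{- \frac{1512825}{323}} = \left(-196 + 16\right) \left(- \frac{323}{1512825}\right) = \left(-180\right) \left(- \frac{323}{1512825}\right) = \frac{3876}{100855}$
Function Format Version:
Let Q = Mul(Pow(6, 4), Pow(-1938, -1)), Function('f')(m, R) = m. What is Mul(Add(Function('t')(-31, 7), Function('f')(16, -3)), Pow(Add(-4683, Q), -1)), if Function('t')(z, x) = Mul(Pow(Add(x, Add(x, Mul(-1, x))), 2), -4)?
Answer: Rational(3876, 100855) ≈ 0.038431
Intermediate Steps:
Q = Rational(-216, 323) (Q = Mul(1296, Rational(-1, 1938)) = Rational(-216, 323) ≈ -0.66873)
Function('t')(z, x) = Mul(-4, Pow(x, 2)) (Function('t')(z, x) = Mul(Pow(Add(x, 0), 2), -4) = Mul(Pow(x, 2), -4) = Mul(-4, Pow(x, 2)))
Mul(Add(Function('t')(-31, 7), Function('f')(16, -3)), Pow(Add(-4683, Q), -1)) = Mul(Add(Mul(-4, Pow(7, 2)), 16), Pow(Add(-4683, Rational(-216, 323)), -1)) = Mul(Add(Mul(-4, 49), 16), Pow(Rational(-1512825, 323), -1)) = Mul(Add(-196, 16), Rational(-323, 1512825)) = Mul(-180, Rational(-323, 1512825)) = Rational(3876, 100855)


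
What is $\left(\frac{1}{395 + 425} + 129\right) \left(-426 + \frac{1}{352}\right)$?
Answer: $- \frac{15861966731}{288640} \approx -54954.0$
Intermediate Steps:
$\left(\frac{1}{395 + 425} + 129\right) \left(-426 + \frac{1}{352}\right) = \left(\frac{1}{820} + 129\right) \left(-426 + \frac{1}{352}\right) = \left(\frac{1}{820} + 129\right) \left(- \frac{149951}{352}\right) = \frac{105781}{820} \left(- \frac{149951}{352}\right) = - \frac{15861966731}{288640}$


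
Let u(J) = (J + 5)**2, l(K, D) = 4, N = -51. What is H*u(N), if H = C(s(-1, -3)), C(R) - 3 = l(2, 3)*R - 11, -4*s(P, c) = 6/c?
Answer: -12696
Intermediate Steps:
s(P, c) = -3/(2*c)
C(R) = -8 + 4*R (C(R) = 3 + (4*R - 11) = 3 + (-11 + 4*R) = -8 + 4*R)
H = -6 (H = -8 + 4*(-3/2/(-3)) = -8 + 4*(-3/2*(-1/3)) = -8 + 4*(1/2) = -8 + 2 = -6)
u(J) = (5 + J)**2
H*u(N) = -6*(5 - 51)**2 = -6*(-46)**2 = -6*2116 = -12696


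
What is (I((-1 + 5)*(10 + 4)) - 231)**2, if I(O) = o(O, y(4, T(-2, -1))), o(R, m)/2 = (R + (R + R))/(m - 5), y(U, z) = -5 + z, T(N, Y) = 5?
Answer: 2223081/25 ≈ 88923.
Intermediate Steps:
o(R, m) = 6*R/(-5 + m) (o(R, m) = 2*((R + (R + R))/(m - 5)) = 2*((R + 2*R)/(-5 + m)) = 2*((3*R)/(-5 + m)) = 2*(3*R/(-5 + m)) = 6*R/(-5 + m))
I(O) = -6*O/5 (I(O) = 6*O/(-5 + (-5 + 5)) = 6*O/(-5 + 0) = 6*O/(-5) = 6*O*(-1/5) = -6*O/5)
(I((-1 + 5)*(10 + 4)) - 231)**2 = (-6*(-1 + 5)*(10 + 4)/5 - 231)**2 = (-24*14/5 - 231)**2 = (-6/5*56 - 231)**2 = (-336/5 - 231)**2 = (-1491/5)**2 = 2223081/25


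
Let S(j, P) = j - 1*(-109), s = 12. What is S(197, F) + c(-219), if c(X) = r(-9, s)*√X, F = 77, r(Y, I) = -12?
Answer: 306 - 12*I*√219 ≈ 306.0 - 177.58*I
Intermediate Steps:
S(j, P) = 109 + j (S(j, P) = j + 109 = 109 + j)
c(X) = -12*√X
S(197, F) + c(-219) = (109 + 197) - 12*I*√219 = 306 - 12*I*√219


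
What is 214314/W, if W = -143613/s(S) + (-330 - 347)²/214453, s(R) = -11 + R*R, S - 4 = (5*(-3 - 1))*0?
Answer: -114900700605/15397973522 ≈ -7.4621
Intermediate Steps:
S = 4 (S = 4 + (5*(-3 - 1))*0 = 4 + (5*(-4))*0 = 4 - 20*0 = 4 + 0 = 4)
s(R) = -11 + R²
W = -30795947044/1072265 (W = -143613/(-11 + 4²) + (-330 - 347)²/214453 = -143613/(-11 + 16) + (-677)²*(1/214453) = -143613/5 + 458329*(1/214453) = -143613*⅕ + 458329/214453 = -143613/5 + 458329/214453 = -30795947044/1072265 ≈ -28720.)
214314/W = 214314/(-30795947044/1072265) = 214314*(-1072265/30795947044) = -114900700605/15397973522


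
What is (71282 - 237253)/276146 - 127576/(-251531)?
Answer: -501326885/5343021502 ≈ -0.093828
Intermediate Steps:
(71282 - 237253)/276146 - 127576/(-251531) = -165971*1/276146 - 127576*(-1/251531) = -12767/21242 + 127576/251531 = -501326885/5343021502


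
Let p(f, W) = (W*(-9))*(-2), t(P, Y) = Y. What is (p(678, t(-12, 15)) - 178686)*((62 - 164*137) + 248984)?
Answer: -40425140448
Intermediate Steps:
p(f, W) = 18*W (p(f, W) = -9*W*(-2) = 18*W)
(p(678, t(-12, 15)) - 178686)*((62 - 164*137) + 248984) = (18*15 - 178686)*((62 - 164*137) + 248984) = (270 - 178686)*((62 - 22468) + 248984) = -178416*(-22406 + 248984) = -178416*226578 = -40425140448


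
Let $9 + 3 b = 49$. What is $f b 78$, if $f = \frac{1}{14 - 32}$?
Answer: $- \frac{520}{9} \approx -57.778$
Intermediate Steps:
$b = \frac{40}{3}$ ($b = -3 + \frac{1}{3} \cdot 49 = -3 + \frac{49}{3} = \frac{40}{3} \approx 13.333$)
$f = - \frac{1}{18}$ ($f = \frac{1}{-18} = - \frac{1}{18} \approx -0.055556$)
$f b 78 = \left(- \frac{1}{18}\right) \frac{40}{3} \cdot 78 = \left(- \frac{20}{27}\right) 78 = - \frac{520}{9}$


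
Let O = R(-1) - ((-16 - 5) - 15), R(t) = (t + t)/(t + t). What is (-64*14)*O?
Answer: -33152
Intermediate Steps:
R(t) = 1 (R(t) = (2*t)/((2*t)) = (2*t)*(1/(2*t)) = 1)
O = 37 (O = 1 - ((-16 - 5) - 15) = 1 - (-21 - 15) = 1 - 1*(-36) = 1 + 36 = 37)
(-64*14)*O = -64*14*37 = -896*37 = -33152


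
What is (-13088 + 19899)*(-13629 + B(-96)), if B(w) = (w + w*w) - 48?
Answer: -31037727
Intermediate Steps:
B(w) = -48 + w + w² (B(w) = (w + w²) - 48 = -48 + w + w²)
(-13088 + 19899)*(-13629 + B(-96)) = (-13088 + 19899)*(-13629 + (-48 - 96 + (-96)²)) = 6811*(-13629 + (-48 - 96 + 9216)) = 6811*(-13629 + 9072) = 6811*(-4557) = -31037727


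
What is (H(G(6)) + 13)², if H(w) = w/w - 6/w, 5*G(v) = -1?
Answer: 1936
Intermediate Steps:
G(v) = -⅕ (G(v) = (⅕)*(-1) = -⅕)
H(w) = 1 - 6/w
(H(G(6)) + 13)² = ((-6 - ⅕)/(-⅕) + 13)² = (-5*(-31/5) + 13)² = (31 + 13)² = 44² = 1936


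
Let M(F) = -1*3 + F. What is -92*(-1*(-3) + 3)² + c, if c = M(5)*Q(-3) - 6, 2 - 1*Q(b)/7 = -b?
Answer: -3332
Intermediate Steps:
M(F) = -3 + F
Q(b) = 14 + 7*b (Q(b) = 14 - (-7)*b = 14 + 7*b)
c = -20 (c = (-3 + 5)*(14 + 7*(-3)) - 6 = 2*(14 - 21) - 6 = 2*(-7) - 6 = -14 - 6 = -20)
-92*(-1*(-3) + 3)² + c = -92*(-1*(-3) + 3)² - 20 = -92*(3 + 3)² - 20 = -92*6² - 20 = -92*36 - 20 = -3312 - 20 = -3332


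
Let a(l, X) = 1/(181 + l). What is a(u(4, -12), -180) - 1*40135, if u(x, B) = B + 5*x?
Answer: -7585514/189 ≈ -40135.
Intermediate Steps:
a(u(4, -12), -180) - 1*40135 = 1/(181 + (-12 + 5*4)) - 1*40135 = 1/(181 + (-12 + 20)) - 40135 = 1/(181 + 8) - 40135 = 1/189 - 40135 = -7585514/189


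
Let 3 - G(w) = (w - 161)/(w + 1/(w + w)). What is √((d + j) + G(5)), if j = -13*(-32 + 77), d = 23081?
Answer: √6511051/17 ≈ 150.10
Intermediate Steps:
G(w) = 3 - (-161 + w)/(w + 1/(2*w)) (G(w) = 3 - (w - 161)/(w + 1/(w + w)) = 3 - (-161 + w)/(w + 1/(2*w)))
j = -585 (j = -13*45 = -585)
√((d + j) + G(5)) = √((23081 - 585) + (3 + 4*5² + 322*5)/(1 + 2*5²)) = √(22496 + (3 + 4*25 + 1610)/(1 + 2*25)) = √(22496 + (3 + 100 + 1610)/(1 + 50)) = √(22496 + 1713/51) = √(22496 + (1/51)*1713) = √(22496 + 571/17) = √(383003/17) = √6511051/17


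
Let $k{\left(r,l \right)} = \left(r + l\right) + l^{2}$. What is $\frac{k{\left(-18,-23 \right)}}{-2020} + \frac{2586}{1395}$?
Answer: $\frac{75716}{46965} \approx 1.6122$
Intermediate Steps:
$k{\left(r,l \right)} = l + r + l^{2}$ ($k{\left(r,l \right)} = \left(l + r\right) + l^{2} = l + r + l^{2}$)
$\frac{k{\left(-18,-23 \right)}}{-2020} + \frac{2586}{1395} = \frac{-23 - 18 + \left(-23\right)^{2}}{-2020} + \frac{2586}{1395} = \left(-23 - 18 + 529\right) \left(- \frac{1}{2020}\right) + 2586 \cdot \frac{1}{1395} = 488 \left(- \frac{1}{2020}\right) + \frac{862}{465} = - \frac{122}{505} + \frac{862}{465} = \frac{75716}{46965}$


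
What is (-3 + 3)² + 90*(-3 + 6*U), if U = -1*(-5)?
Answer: 2430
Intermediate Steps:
U = 5
(-3 + 3)² + 90*(-3 + 6*U) = (-3 + 3)² + 90*(-3 + 6*5) = 0² + 90*(-3 + 30) = 0 + 90*27 = 0 + 2430 = 2430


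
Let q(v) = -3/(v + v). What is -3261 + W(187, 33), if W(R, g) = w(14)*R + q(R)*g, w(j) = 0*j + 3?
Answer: -91809/34 ≈ -2700.3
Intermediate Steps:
w(j) = 3 (w(j) = 0 + 3 = 3)
q(v) = -3/(2*v) (q(v) = -3*1/(2*v) = -3/(2*v))
W(R, g) = 3*R - 3*g/(2*R) (W(R, g) = 3*R + (-3/(2*R))*g = 3*R - 3*g/(2*R))
-3261 + W(187, 33) = -3261 + (3*187 - 3/2*33/187) = -3261 + (561 - 3/2*33*1/187) = -3261 + (561 - 9/34) = -3261 + 19065/34 = -91809/34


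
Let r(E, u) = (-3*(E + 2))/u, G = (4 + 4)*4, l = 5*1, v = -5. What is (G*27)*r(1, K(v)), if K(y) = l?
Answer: -7776/5 ≈ -1555.2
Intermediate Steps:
l = 5
K(y) = 5
G = 32 (G = 8*4 = 32)
r(E, u) = (-6 - 3*E)/u (r(E, u) = (-3*(2 + E))/u = (-6 - 3*E)/u)
(G*27)*r(1, K(v)) = (32*27)*(3*(-2 - 1*1)/5) = 864*(3*(⅕)*(-2 - 1)) = 864*(3*(⅕)*(-3)) = 864*(-9/5) = -7776/5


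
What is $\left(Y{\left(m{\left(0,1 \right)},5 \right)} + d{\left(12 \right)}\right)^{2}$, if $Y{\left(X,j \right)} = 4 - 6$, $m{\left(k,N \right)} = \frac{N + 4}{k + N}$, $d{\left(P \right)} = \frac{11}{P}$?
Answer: $\frac{169}{144} \approx 1.1736$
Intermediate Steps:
$m{\left(k,N \right)} = \frac{4 + N}{N + k}$
$Y{\left(X,j \right)} = -2$ ($Y{\left(X,j \right)} = 4 - 6 = -2$)
$\left(Y{\left(m{\left(0,1 \right)},5 \right)} + d{\left(12 \right)}\right)^{2} = \left(-2 + \frac{11}{12}\right)^{2} = \left(- \frac{13}{12}\right)^{2} = \frac{169}{144}$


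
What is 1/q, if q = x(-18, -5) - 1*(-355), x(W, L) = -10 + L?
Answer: 1/340 ≈ 0.0029412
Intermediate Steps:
q = 340 (q = (-10 - 5) - 1*(-355) = -15 + 355 = 340)
1/q = 1/340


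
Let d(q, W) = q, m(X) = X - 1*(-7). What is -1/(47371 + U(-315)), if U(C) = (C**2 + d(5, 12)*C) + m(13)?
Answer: -1/145041 ≈ -6.8946e-6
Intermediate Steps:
m(X) = 7 + X (m(X) = X + 7 = 7 + X)
U(C) = 20 + C**2 + 5*C (U(C) = (C**2 + 5*C) + (7 + 13) = (C**2 + 5*C) + 20 = 20 + C**2 + 5*C)
-1/(47371 + U(-315)) = -1/(47371 + (20 + (-315)**2 + 5*(-315))) = -1/(47371 + (20 + 99225 - 1575)) = -1/(47371 + 97670) = -1/145041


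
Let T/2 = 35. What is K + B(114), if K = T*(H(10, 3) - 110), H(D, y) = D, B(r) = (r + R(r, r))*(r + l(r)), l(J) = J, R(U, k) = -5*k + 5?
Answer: -109828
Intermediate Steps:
T = 70 (T = 2*35 = 70)
R(U, k) = 5 - 5*k
B(r) = 2*r*(5 - 4*r) (B(r) = (r + (5 - 5*r))*(r + r) = (5 - 4*r)*(2*r) = 2*r*(5 - 4*r))
K = -7000 (K = 70*(10 - 110) = 70*(-100) = -7000)
K + B(114) = -7000 + 2*114*(5 - 4*114) = -7000 + 2*114*(5 - 456) = -7000 + 2*114*(-451) = -7000 - 102828 = -109828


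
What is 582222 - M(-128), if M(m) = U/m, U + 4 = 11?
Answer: 74524423/128 ≈ 5.8222e+5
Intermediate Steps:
U = 7 (U = -4 + 11 = 7)
M(m) = 7/m
582222 - M(-128) = 582222 - 7/(-128) = 582222 - 7*(-1)/128 = 582222 - 1*(-7/128) = 582222 + 7/128 = 74524423/128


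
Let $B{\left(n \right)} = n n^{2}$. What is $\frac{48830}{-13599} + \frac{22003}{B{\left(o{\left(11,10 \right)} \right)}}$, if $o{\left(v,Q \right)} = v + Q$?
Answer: $- \frac{16999537}{13993371} \approx -1.2148$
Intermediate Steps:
$o{\left(v,Q \right)} = Q + v$
$B{\left(n \right)} = n^{3}$
$\frac{48830}{-13599} + \frac{22003}{B{\left(o{\left(11,10 \right)} \right)}} = \frac{48830}{-13599} + \frac{22003}{\left(10 + 11\right)^{3}} = 48830 \left(- \frac{1}{13599}\right) + \frac{22003}{21^{3}} = - \frac{48830}{13599} + \frac{22003}{9261} = - \frac{16999537}{13993371}$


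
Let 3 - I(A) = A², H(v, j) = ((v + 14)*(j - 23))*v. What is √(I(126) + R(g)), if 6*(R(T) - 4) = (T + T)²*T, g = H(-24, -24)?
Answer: I*√956832783869 ≈ 9.7818e+5*I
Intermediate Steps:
H(v, j) = v*(-23 + j)*(14 + v) (H(v, j) = ((14 + v)*(-23 + j))*v = ((-23 + j)*(14 + v))*v = v*(-23 + j)*(14 + v))
g = -11280 (g = -24*(-322 - 23*(-24) + 14*(-24) - 24*(-24)) = -24*(-322 + 552 - 336 + 576) = -24*470 = -11280)
R(T) = 4 + 2*T³/3 (R(T) = 4 + ((T + T)²*T)/6 = 4 + ((2*T)²*T)/6 = 4 + ((4*T²)*T)/6 = 4 + (4*T³)/6 = 4 + 2*T³/3)
I(A) = 3 - A²
√(I(126) + R(g)) = √((3 - 1*126²) + (4 + (⅔)*(-11280)³)) = √((3 - 1*15876) + (4 + (⅔)*(-1435249152000))) = √((3 - 15876) + (4 - 956832768000)) = √(-15873 - 956832767996) = √(-956832783869) = I*√956832783869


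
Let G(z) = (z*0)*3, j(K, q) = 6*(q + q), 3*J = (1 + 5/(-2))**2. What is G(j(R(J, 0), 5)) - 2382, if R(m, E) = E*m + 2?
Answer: -2382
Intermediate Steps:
J = 3/4 (J = (1 + 5/(-2))**2/3 = (1 + 5*(-1/2))**2/3 = (1 - 5/2)**2/3 = (-3/2)**2/3 = (1/3)*(9/4) = 3/4 ≈ 0.75000)
R(m, E) = 2 + E*m
j(K, q) = 12*q (j(K, q) = 6*(2*q) = 12*q)
G(z) = 0 (G(z) = 0*3 = 0)
G(j(R(J, 0), 5)) - 2382 = 0 - 2382 = -2382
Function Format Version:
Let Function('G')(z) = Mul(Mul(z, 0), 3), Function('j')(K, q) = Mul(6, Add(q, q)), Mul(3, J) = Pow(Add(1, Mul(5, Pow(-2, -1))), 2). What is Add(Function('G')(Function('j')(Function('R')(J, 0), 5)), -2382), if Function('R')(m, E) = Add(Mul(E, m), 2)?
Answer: -2382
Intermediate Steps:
J = Rational(3, 4) (J = Mul(Rational(1, 3), Pow(Add(1, Mul(5, Pow(-2, -1))), 2)) = Mul(Rational(1, 3), Pow(Add(1, Mul(5, Rational(-1, 2))), 2)) = Mul(Rational(1, 3), Pow(Add(1, Rational(-5, 2)), 2)) = Mul(Rational(1, 3), Pow(Rational(-3, 2), 2)) = Mul(Rational(1, 3), Rational(9, 4)) = Rational(3, 4) ≈ 0.75000)
Function('R')(m, E) = Add(2, Mul(E, m))
Function('j')(K, q) = Mul(12, q) (Function('j')(K, q) = Mul(6, Mul(2, q)) = Mul(12, q))
Function('G')(z) = 0 (Function('G')(z) = Mul(0, 3) = 0)
Add(Function('G')(Function('j')(Function('R')(J, 0), 5)), -2382) = Add(0, -2382) = -2382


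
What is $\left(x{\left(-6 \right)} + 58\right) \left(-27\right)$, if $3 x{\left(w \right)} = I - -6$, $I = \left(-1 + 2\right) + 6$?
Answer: $-1683$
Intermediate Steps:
$I = 7$ ($I = 1 + 6 = 7$)
$x{\left(w \right)} = \frac{13}{3}$ ($x{\left(w \right)} = \frac{7 - -6}{3} = \frac{7 + 6}{3} = \frac{1}{3} \cdot 13 = \frac{13}{3}$)
$\left(x{\left(-6 \right)} + 58\right) \left(-27\right) = \left(\frac{13}{3} + 58\right) \left(-27\right) = \frac{187}{3} \left(-27\right) = -1683$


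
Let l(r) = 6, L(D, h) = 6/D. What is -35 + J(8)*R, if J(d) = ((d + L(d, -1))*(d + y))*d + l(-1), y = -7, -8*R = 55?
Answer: -1115/2 ≈ -557.50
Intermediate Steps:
R = -55/8 (R = -1/8*55 = -55/8 ≈ -6.8750)
J(d) = 6 + d*(-7 + d)*(d + 6/d) (J(d) = ((d + 6/d)*(d - 7))*d + 6 = ((d + 6/d)*(-7 + d))*d + 6 = ((-7 + d)*(d + 6/d))*d + 6 = d*(-7 + d)*(d + 6/d) + 6 = 6 + d*(-7 + d)*(d + 6/d))
-35 + J(8)*R = -35 + (-36 + 8**3 - 7*8**2 + 6*8)*(-55/8) = -35 + (-36 + 512 - 7*64 + 48)*(-55/8) = -35 + (-36 + 512 - 448 + 48)*(-55/8) = -35 + 76*(-55/8) = -35 - 1045/2 = -1115/2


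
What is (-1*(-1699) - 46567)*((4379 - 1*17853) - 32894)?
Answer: 2080439424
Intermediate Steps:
(-1*(-1699) - 46567)*((4379 - 1*17853) - 32894) = (1699 - 46567)*((4379 - 17853) - 32894) = -44868*(-13474 - 32894) = -44868*(-46368) = 2080439424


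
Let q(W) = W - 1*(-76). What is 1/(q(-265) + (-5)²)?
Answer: -1/164 ≈ -0.0060976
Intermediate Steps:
q(W) = 76 + W (q(W) = W + 76 = 76 + W)
1/(q(-265) + (-5)²) = 1/((76 - 265) + (-5)²) = 1/(-189 + 25) = 1/(-164) = -1/164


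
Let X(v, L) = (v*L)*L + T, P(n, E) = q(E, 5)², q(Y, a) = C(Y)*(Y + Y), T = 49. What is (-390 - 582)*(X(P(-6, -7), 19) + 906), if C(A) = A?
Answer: -3370895028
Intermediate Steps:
q(Y, a) = 2*Y² (q(Y, a) = Y*(Y + Y) = Y*(2*Y) = 2*Y²)
P(n, E) = 4*E⁴ (P(n, E) = (2*E²)² = 4*E⁴)
X(v, L) = 49 + v*L² (X(v, L) = (v*L)*L + 49 = (L*v)*L + 49 = v*L² + 49 = 49 + v*L²)
(-390 - 582)*(X(P(-6, -7), 19) + 906) = (-390 - 582)*((49 + (4*(-7)⁴)*19²) + 906) = -972*((49 + (4*2401)*361) + 906) = -972*((49 + 9604*361) + 906) = -972*((49 + 3467044) + 906) = -972*(3467093 + 906) = -972*3467999 = -3370895028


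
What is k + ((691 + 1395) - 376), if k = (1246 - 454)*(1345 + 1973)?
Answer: 2629566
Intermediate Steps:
k = 2627856 (k = 792*3318 = 2627856)
k + ((691 + 1395) - 376) = 2627856 + ((691 + 1395) - 376) = 2627856 + (2086 - 376) = 2627856 + 1710 = 2629566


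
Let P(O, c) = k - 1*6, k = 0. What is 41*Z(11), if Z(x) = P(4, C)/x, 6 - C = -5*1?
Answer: -246/11 ≈ -22.364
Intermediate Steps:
C = 11 (C = 6 - (-5) = 6 - 1*(-5) = 6 + 5 = 11)
P(O, c) = -6 (P(O, c) = 0 - 1*6 = 0 - 6 = -6)
Z(x) = -6/x
41*Z(11) = 41*(-6/11) = -246/11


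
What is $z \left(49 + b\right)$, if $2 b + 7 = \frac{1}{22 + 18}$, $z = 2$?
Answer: $\frac{3641}{40} \approx 91.025$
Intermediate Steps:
$b = - \frac{279}{80}$ ($b = - \frac{7}{2} + \frac{1}{2 \left(22 + 18\right)} = - \frac{7}{2} + \frac{1}{2 \cdot 40} = - \frac{7}{2} + \frac{1}{2} \cdot \frac{1}{40} = - \frac{7}{2} + \frac{1}{80} = - \frac{279}{80} \approx -3.4875$)
$z \left(49 + b\right) = 2 \left(49 - \frac{279}{80}\right) = 2 \cdot \frac{3641}{80} = \frac{3641}{40}$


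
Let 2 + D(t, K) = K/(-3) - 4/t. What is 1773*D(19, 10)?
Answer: -186756/19 ≈ -9829.3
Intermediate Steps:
D(t, K) = -2 - 4/t - K/3 (D(t, K) = -2 + (K/(-3) - 4/t) = -2 + (K*(-⅓) - 4/t) = -2 + (-K/3 - 4/t) = -2 + (-4/t - K/3) = -2 - 4/t - K/3)
1773*D(19, 10) = 1773*(-2 - 4/19 - ⅓*10) = 1773*(-2 - 4*1/19 - 10/3) = 1773*(-2 - 4/19 - 10/3) = 1773*(-316/57) = -186756/19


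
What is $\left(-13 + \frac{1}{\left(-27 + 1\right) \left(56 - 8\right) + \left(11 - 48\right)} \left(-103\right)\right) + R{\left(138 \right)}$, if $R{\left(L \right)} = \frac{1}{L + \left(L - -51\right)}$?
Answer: $- \frac{5427569}{420195} \approx -12.917$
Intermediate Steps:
$R{\left(L \right)} = \frac{1}{51 + 2 L}$ ($R{\left(L \right)} = \frac{1}{L + \left(L + 51\right)} = \frac{1}{L + \left(51 + L\right)} = \frac{1}{51 + 2 L}$)
$\left(-13 + \frac{1}{\left(-27 + 1\right) \left(56 - 8\right) + \left(11 - 48\right)} \left(-103\right)\right) + R{\left(138 \right)} = \left(-13 + \frac{1}{\left(-27 + 1\right) \left(56 - 8\right) + \left(11 - 48\right)} \left(-103\right)\right) + \frac{1}{51 + 2 \cdot 138} = \left(-13 + \frac{1}{\left(-26\right) 48 - 37} \left(-103\right)\right) + \frac{1}{51 + 276} = \left(-13 + \frac{1}{-1248 - 37} \left(-103\right)\right) + \frac{1}{327} = \left(-13 + \frac{1}{-1285} \left(-103\right)\right) + \frac{1}{327} = \left(-13 - - \frac{103}{1285}\right) + \frac{1}{327} = \left(-13 + \frac{103}{1285}\right) + \frac{1}{327} = - \frac{16602}{1285} + \frac{1}{327} = - \frac{5427569}{420195}$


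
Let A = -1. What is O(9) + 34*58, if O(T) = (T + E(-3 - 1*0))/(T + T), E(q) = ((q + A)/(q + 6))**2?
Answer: 319561/162 ≈ 1972.6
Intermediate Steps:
E(q) = (-1 + q)**2/(6 + q)**2 (E(q) = ((q - 1)/(q + 6))**2 = ((-1 + q)/(6 + q))**2 = (-1 + q)**2/(6 + q)**2)
O(T) = (16/9 + T)/(2*T) (O(T) = (T + (-1 + (-3 - 1*0))**2/(6 + (-3 - 1*0))**2)/(T + T) = (T + (-1 + (-3 + 0))**2/(6 + (-3 + 0))**2)/((2*T)) = (T + (-1 - 3)**2/(6 - 3)**2)*(1/(2*T)) = (T + (-4)**2/3**2)*(1/(2*T)) = (T + 16*(1/9))*(1/(2*T)) = (T + 16/9)*(1/(2*T)) = (16/9 + T)*(1/(2*T)) = (16/9 + T)/(2*T))
O(9) + 34*58 = (1/18)*(16 + 9*9)/9 + 34*58 = (1/18)*(1/9)*(16 + 81) + 1972 = (1/18)*(1/9)*97 + 1972 = 97/162 + 1972 = 319561/162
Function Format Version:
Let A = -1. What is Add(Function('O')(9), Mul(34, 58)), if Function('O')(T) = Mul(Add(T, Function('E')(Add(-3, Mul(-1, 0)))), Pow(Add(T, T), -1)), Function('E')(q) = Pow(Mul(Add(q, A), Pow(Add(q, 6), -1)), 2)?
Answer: Rational(319561, 162) ≈ 1972.6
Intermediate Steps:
Function('E')(q) = Mul(Pow(Add(-1, q), 2), Pow(Add(6, q), -2)) (Function('E')(q) = Pow(Mul(Add(q, -1), Pow(Add(q, 6), -1)), 2) = Pow(Mul(Add(-1, q), Pow(Add(6, q), -1)), 2) = Pow(Mul(Pow(Add(6, q), -1), Add(-1, q)), 2) = Mul(Pow(Add(-1, q), 2), Pow(Add(6, q), -2)))
Function('O')(T) = Mul(Rational(1, 2), Pow(T, -1), Add(Rational(16, 9), T)) (Function('O')(T) = Mul(Add(T, Mul(Pow(Add(-1, Add(-3, Mul(-1, 0))), 2), Pow(Add(6, Add(-3, Mul(-1, 0))), -2))), Pow(Add(T, T), -1)) = Mul(Add(T, Mul(Pow(Add(-1, Add(-3, 0)), 2), Pow(Add(6, Add(-3, 0)), -2))), Pow(Mul(2, T), -1)) = Mul(Add(T, Mul(Pow(Add(-1, -3), 2), Pow(Add(6, -3), -2))), Mul(Rational(1, 2), Pow(T, -1))) = Mul(Add(T, Mul(Pow(-4, 2), Pow(3, -2))), Mul(Rational(1, 2), Pow(T, -1))) = Mul(Add(T, Mul(16, Rational(1, 9))), Mul(Rational(1, 2), Pow(T, -1))) = Mul(Add(T, Rational(16, 9)), Mul(Rational(1, 2), Pow(T, -1))) = Mul(Add(Rational(16, 9), T), Mul(Rational(1, 2), Pow(T, -1))) = Mul(Rational(1, 2), Pow(T, -1), Add(Rational(16, 9), T)))
Add(Function('O')(9), Mul(34, 58)) = Add(Mul(Rational(1, 18), Pow(9, -1), Add(16, Mul(9, 9))), Mul(34, 58)) = Add(Mul(Rational(1, 18), Rational(1, 9), Add(16, 81)), 1972) = Add(Mul(Rational(1, 18), Rational(1, 9), 97), 1972) = Add(Rational(97, 162), 1972) = Rational(319561, 162)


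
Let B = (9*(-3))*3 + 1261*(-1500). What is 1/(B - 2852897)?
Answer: -1/4744478 ≈ -2.1077e-7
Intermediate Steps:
B = -1891581 (B = -27*3 - 1891500 = -81 - 1891500 = -1891581)
1/(B - 2852897) = 1/(-1891581 - 2852897) = 1/(-4744478) = -1/4744478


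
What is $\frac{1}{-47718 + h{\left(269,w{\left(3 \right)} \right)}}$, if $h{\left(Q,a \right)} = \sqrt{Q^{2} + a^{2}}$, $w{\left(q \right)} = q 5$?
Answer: $- \frac{23859}{1138467469} - \frac{\sqrt{72586}}{2276934938} \approx -2.1075 \cdot 10^{-5}$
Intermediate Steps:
$w{\left(q \right)} = 5 q$
$\frac{1}{-47718 + h{\left(269,w{\left(3 \right)} \right)}} = \frac{1}{-47718 + \sqrt{269^{2} + \left(5 \cdot 3\right)^{2}}} = \frac{1}{-47718 + \sqrt{72361 + 15^{2}}} = \frac{1}{-47718 + \sqrt{72361 + 225}} = \frac{1}{-47718 + \sqrt{72586}}$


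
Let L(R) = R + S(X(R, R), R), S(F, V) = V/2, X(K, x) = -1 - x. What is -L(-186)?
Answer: 279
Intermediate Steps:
S(F, V) = V/2 (S(F, V) = V*(1/2) = V/2)
L(R) = 3*R/2 (L(R) = R + R/2 = 3*R/2)
-L(-186) = -3*(-186)/2 = -1*(-279) = 279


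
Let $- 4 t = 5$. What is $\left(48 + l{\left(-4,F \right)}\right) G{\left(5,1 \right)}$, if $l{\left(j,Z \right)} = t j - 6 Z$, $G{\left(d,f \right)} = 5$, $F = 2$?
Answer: $205$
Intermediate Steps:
$t = - \frac{5}{4}$ ($t = \left(- \frac{1}{4}\right) 5 = - \frac{5}{4} \approx -1.25$)
$l{\left(j,Z \right)} = - 6 Z - \frac{5 j}{4}$ ($l{\left(j,Z \right)} = - \frac{5 j}{4} - 6 Z = - 6 Z - \frac{5 j}{4}$)
$\left(48 + l{\left(-4,F \right)}\right) G{\left(5,1 \right)} = \left(48 - 7\right) 5 = 41 \cdot 5 = 205$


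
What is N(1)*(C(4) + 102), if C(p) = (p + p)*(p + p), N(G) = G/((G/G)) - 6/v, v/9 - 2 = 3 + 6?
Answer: 5146/33 ≈ 155.94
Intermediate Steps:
v = 99 (v = 18 + 9*(3 + 6) = 18 + 9*9 = 18 + 81 = 99)
N(G) = -2/33 + G (N(G) = G/((G/G)) - 6/99 = G/1 - 6*1/99 = G*1 - 2/33 = G - 2/33 = -2/33 + G)
C(p) = 4*p**2 (C(p) = (2*p)*(2*p) = 4*p**2)
N(1)*(C(4) + 102) = (-2/33 + 1)*(4*4**2 + 102) = 31*(4*16 + 102)/33 = 31*(64 + 102)/33 = (31/33)*166 = 5146/33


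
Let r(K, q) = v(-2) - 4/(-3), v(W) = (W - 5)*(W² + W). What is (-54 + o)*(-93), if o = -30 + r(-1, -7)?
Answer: 8990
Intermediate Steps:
v(W) = (-5 + W)*(W + W²)
r(K, q) = -38/3 (r(K, q) = -2*(-5 + (-2)² - 4*(-2)) - 4/(-3) = -2*(-5 + 4 + 8) - ⅓*(-4) = -2*7 + 4/3 = -14 + 4/3 = -38/3)
o = -128/3 (o = -30 - 38/3 = -128/3 ≈ -42.667)
(-54 + o)*(-93) = (-54 - 128/3)*(-93) = -290/3*(-93) = 8990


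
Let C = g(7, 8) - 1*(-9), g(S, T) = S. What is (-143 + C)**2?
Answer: 16129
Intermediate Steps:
C = 16 (C = 7 - 1*(-9) = 7 + 9 = 16)
(-143 + C)**2 = (-143 + 16)**2 = (-127)**2 = 16129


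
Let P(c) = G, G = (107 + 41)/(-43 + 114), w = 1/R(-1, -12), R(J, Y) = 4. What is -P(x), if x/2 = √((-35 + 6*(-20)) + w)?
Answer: -148/71 ≈ -2.0845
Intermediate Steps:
w = ¼ (w = 1/4 = ¼ ≈ 0.25000)
G = 148/71 ≈ 2.0845
x = I*√619 (x = 2*√((-35 + 6*(-20)) + ¼) = 2*√((-35 - 120) + ¼) = 2*√(-155 + ¼) = 2*√(-619/4) = 2*(I*√619/2) = I*√619 ≈ 24.88*I)
P(c) = 148/71
-P(x) = -1*148/71 = -148/71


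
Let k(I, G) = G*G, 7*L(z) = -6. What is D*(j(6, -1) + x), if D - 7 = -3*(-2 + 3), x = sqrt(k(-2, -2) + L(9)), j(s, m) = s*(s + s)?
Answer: 288 + 4*sqrt(154)/7 ≈ 295.09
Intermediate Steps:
L(z) = -6/7 (L(z) = (1/7)*(-6) = -6/7)
k(I, G) = G**2
j(s, m) = 2*s**2 (j(s, m) = s*(2*s) = 2*s**2)
x = sqrt(154)/7 (x = sqrt((-2)**2 - 6/7) = sqrt(4 - 6/7) = sqrt(22/7) = sqrt(154)/7 ≈ 1.7728)
D = 4 (D = 7 - 3*(-2 + 3) = 7 - 3*1 = 7 - 3 = 4)
D*(j(6, -1) + x) = 4*(2*6**2 + sqrt(154)/7) = 4*(2*36 + sqrt(154)/7) = 4*(72 + sqrt(154)/7) = 288 + 4*sqrt(154)/7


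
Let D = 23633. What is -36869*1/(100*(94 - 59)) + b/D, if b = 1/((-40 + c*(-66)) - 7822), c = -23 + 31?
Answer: -104434534279/9914043500 ≈ -10.534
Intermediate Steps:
c = 8
b = -1/8390 (b = 1/((-40 + 8*(-66)) - 7822) = 1/((-40 - 528) - 7822) = 1/(-568 - 7822) = 1/(-8390) = -1/8390 ≈ -0.00011919)
-36869*1/(100*(94 - 59)) + b/D = -36869*1/(100*(94 - 59)) - 1/8390/23633 = -36869/(100*35) - 1/8390*1/23633 = -36869/3500 - 1/198280870 = -36869*1/3500 - 1/198280870 = -5267/500 - 1/198280870 = -104434534279/9914043500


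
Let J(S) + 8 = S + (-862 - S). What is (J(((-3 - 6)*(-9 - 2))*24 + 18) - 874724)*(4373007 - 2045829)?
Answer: -2037663093732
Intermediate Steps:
J(S) = -870 (J(S) = -8 + (S + (-862 - S)) = -8 - 862 = -870)
(J(((-3 - 6)*(-9 - 2))*24 + 18) - 874724)*(4373007 - 2045829) = (-870 - 874724)*(4373007 - 2045829) = -875594*2327178 = -2037663093732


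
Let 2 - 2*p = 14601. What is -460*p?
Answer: 3357770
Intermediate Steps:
p = -14599/2 (p = 1 - 1/2*14601 = 1 - 14601/2 = -14599/2 ≈ -7299.5)
-460*p = -460*(-14599/2) = 3357770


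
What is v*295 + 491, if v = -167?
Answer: -48774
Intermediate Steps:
v*295 + 491 = -167*295 + 491 = -49265 + 491 = -48774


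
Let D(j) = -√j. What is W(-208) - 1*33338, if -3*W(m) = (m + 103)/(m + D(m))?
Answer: (-133352*√13 + 6934339*I)/(4*(√13 - 52*I)) ≈ -33338.0 + 0.011612*I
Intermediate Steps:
W(m) = -(103 + m)/(3*(m - √m)) (W(m) = -(m + 103)/(3*(m - √m)) = -(103 + m)/(3*(m - √m)))
W(-208) - 1*33338 = (103 - 208)/(3*(√(-208) - 1*(-208))) - 1*33338 = (⅓)*(-105)/(4*I*√13 + 208) - 33338 = (⅓)*(-105)/(208 + 4*I*√13) - 33338 = -35/(208 + 4*I*√13) - 33338 = -33338 - 35/(208 + 4*I*√13)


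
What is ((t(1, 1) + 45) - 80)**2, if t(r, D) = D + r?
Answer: 1089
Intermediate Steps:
((t(1, 1) + 45) - 80)**2 = (((1 + 1) + 45) - 80)**2 = ((2 + 45) - 80)**2 = (47 - 80)**2 = (-33)**2 = 1089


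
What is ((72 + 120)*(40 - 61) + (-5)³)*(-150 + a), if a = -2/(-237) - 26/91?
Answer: 1036381670/1659 ≈ 6.2470e+5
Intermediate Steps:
a = -460/1659 (a = -2*(-1/237) - 26*1/91 = 2/237 - 2/7 = -460/1659 ≈ -0.27728)
((72 + 120)*(40 - 61) + (-5)³)*(-150 + a) = ((72 + 120)*(40 - 61) + (-5)³)*(-150 - 460/1659) = (192*(-21) - 125)*(-249310/1659) = (-4032 - 125)*(-249310/1659) = -4157*(-249310/1659) = 1036381670/1659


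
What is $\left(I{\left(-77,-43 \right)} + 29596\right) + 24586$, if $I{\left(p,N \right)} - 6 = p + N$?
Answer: $54068$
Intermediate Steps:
$I{\left(p,N \right)} = 6 + N + p$ ($I{\left(p,N \right)} = 6 + \left(p + N\right) = 6 + \left(N + p\right) = 6 + N + p$)
$\left(I{\left(-77,-43 \right)} + 29596\right) + 24586 = \left(\left(6 - 43 - 77\right) + 29596\right) + 24586 = \left(-114 + 29596\right) + 24586 = 29482 + 24586 = 54068$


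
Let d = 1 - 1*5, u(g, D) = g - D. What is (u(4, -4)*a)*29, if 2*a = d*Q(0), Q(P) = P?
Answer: 0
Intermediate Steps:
d = -4 (d = 1 - 5 = -4)
a = 0 (a = (-4*0)/2 = (½)*0 = 0)
(u(4, -4)*a)*29 = ((4 - 1*(-4))*0)*29 = ((4 + 4)*0)*29 = (8*0)*29 = 0*29 = 0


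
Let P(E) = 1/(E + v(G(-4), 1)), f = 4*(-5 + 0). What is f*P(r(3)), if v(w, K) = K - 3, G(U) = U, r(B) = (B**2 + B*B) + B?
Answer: -20/19 ≈ -1.0526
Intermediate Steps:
r(B) = B + 2*B**2 (r(B) = (B**2 + B**2) + B = 2*B**2 + B = B + 2*B**2)
v(w, K) = -3 + K
f = -20 (f = 4*(-5) = -20)
P(E) = 1/(-2 + E) (P(E) = 1/(E + (-3 + 1)) = 1/(E - 2) = 1/(-2 + E))
f*P(r(3)) = -20/(-2 + 3*(1 + 2*3)) = -20/(-2 + 3*(1 + 6)) = -20/(-2 + 3*7) = -20/(-2 + 21) = -20/19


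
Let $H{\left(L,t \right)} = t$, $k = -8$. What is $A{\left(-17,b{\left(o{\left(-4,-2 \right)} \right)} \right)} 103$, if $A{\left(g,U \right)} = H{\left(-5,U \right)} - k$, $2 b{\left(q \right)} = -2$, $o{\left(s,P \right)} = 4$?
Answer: $721$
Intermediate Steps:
$b{\left(q \right)} = -1$ ($b{\left(q \right)} = \frac{1}{2} \left(-2\right) = -1$)
$A{\left(g,U \right)} = 8 + U$ ($A{\left(g,U \right)} = U - -8 = U + 8 = 8 + U$)
$A{\left(-17,b{\left(o{\left(-4,-2 \right)} \right)} \right)} 103 = \left(8 - 1\right) 103 = 7 \cdot 103 = 721$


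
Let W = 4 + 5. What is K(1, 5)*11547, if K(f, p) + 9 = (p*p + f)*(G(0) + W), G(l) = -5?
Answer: 1096965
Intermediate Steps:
W = 9
K(f, p) = -9 + 4*f + 4*p² (K(f, p) = -9 + (p*p + f)*(-5 + 9) = -9 + (p² + f)*4 = -9 + (f + p²)*4 = -9 + (4*f + 4*p²) = -9 + 4*f + 4*p²)
K(1, 5)*11547 = (-9 + 4*1 + 4*5²)*11547 = (-9 + 4 + 4*25)*11547 = (-9 + 4 + 100)*11547 = 95*11547 = 1096965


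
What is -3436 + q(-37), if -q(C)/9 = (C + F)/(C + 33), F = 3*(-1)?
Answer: -3526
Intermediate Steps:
F = -3
q(C) = -9*(-3 + C)/(33 + C) (q(C) = -9*(C - 3)/(C + 33) = -9*(-3 + C)/(33 + C))
-3436 + q(-37) = -3436 + 9*(3 - 1*(-37))/(33 - 37) = -3436 + 9*(3 + 37)/(-4) = -3436 + 9*(-¼)*40 = -3436 - 90 = -3526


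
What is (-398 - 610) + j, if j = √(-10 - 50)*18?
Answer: -1008 + 36*I*√15 ≈ -1008.0 + 139.43*I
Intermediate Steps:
j = 36*I*√15 (j = √(-60)*18 = (2*I*√15)*18 = 36*I*√15 ≈ 139.43*I)
(-398 - 610) + j = (-398 - 610) + 36*I*√15 = -1008 + 36*I*√15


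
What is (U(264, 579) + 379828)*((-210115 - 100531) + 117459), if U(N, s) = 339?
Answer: -73443322229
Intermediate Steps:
(U(264, 579) + 379828)*((-210115 - 100531) + 117459) = (339 + 379828)*((-210115 - 100531) + 117459) = 380167*(-310646 + 117459) = 380167*(-193187) = -73443322229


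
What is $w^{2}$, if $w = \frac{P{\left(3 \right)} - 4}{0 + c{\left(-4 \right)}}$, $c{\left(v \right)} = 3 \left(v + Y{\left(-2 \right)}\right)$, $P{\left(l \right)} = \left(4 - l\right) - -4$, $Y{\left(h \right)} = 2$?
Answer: $\frac{1}{36} \approx 0.027778$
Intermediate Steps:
$P{\left(l \right)} = 8 - l$ ($P{\left(l \right)} = \left(4 - l\right) + 4 = 8 - l$)
$c{\left(v \right)} = 6 + 3 v$ ($c{\left(v \right)} = 3 \left(v + 2\right) = 3 \left(2 + v\right) = 6 + 3 v$)
$w = - \frac{1}{6}$ ($w = \frac{\left(8 - 3\right) - 4}{0 + \left(6 + 3 \left(-4\right)\right)} = \frac{\left(8 - 3\right) - 4}{0 + \left(6 - 12\right)} = \frac{5 - 4}{0 - 6} = 1 \frac{1}{-6} = 1 \left(- \frac{1}{6}\right) = - \frac{1}{6} \approx -0.16667$)
$w^{2} = \left(- \frac{1}{6}\right)^{2} = \frac{1}{36}$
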